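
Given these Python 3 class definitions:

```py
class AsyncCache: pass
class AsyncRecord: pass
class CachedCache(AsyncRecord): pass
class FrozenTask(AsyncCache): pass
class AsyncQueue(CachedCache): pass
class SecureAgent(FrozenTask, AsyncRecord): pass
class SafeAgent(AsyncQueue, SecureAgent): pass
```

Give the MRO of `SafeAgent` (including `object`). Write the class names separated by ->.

L[SafeAgent] = SafeAgent + merge(L[AsyncQueue], L[SecureAgent], [AsyncQueue SecureAgent])
  take AsyncQueue:  [AsyncQueue CachedCache AsyncRecord object] + [SecureAgent FrozenTask AsyncCache AsyncRecord object] + [AsyncQueue SecureAgent]
  take CachedCache:  [CachedCache AsyncRecord object] + [SecureAgent FrozenTask AsyncCache AsyncRecord object] + [SecureAgent]
  take SecureAgent:  [AsyncRecord object] + [SecureAgent FrozenTask AsyncCache AsyncRecord object] + [SecureAgent]
  take FrozenTask:  [AsyncRecord object] + [FrozenTask AsyncCache AsyncRecord object]
  take AsyncCache:  [AsyncRecord object] + [AsyncCache AsyncRecord object]
  take AsyncRecord:  [AsyncRecord object] + [AsyncRecord object]
  take object:  [object] + [object]

SafeAgent -> AsyncQueue -> CachedCache -> SecureAgent -> FrozenTask -> AsyncCache -> AsyncRecord -> object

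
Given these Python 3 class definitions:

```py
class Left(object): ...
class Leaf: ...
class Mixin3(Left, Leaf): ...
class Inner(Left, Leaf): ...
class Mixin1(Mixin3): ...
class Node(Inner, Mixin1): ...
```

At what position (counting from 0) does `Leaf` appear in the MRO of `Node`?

L[Node] = Node + merge(L[Inner], L[Mixin1], [Inner Mixin1])
  take Inner:  [Inner Left Leaf object] + [Mixin1 Mixin3 Left Leaf object] + [Inner Mixin1]
  take Mixin1:  [Left Leaf object] + [Mixin1 Mixin3 Left Leaf object] + [Mixin1]
  take Mixin3:  [Left Leaf object] + [Mixin3 Left Leaf object]
  take Left:  [Left Leaf object] + [Left Leaf object]
  take Leaf:  [Leaf object] + [Leaf object]
  take object:  [object] + [object]
MRO: Node Inner Mixin1 Mixin3 Left Leaf object
Leaf sits at index 5.

5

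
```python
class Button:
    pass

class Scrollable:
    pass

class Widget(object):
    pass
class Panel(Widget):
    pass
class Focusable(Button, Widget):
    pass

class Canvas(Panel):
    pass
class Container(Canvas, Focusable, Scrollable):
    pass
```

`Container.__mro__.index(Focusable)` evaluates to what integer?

L[Container] = Container + merge(L[Canvas], L[Focusable], L[Scrollable], [Canvas Focusable Scrollable])
  take Canvas:  [Canvas Panel Widget object] + [Focusable Button Widget object] + [Scrollable object] + [Canvas Focusable Scrollable]
  take Panel:  [Panel Widget object] + [Focusable Button Widget object] + [Scrollable object] + [Focusable Scrollable]
  take Focusable:  [Widget object] + [Focusable Button Widget object] + [Scrollable object] + [Focusable Scrollable]
  take Button:  [Widget object] + [Button Widget object] + [Scrollable object] + [Scrollable]
  take Widget:  [Widget object] + [Widget object] + [Scrollable object] + [Scrollable]
  take Scrollable:  [object] + [object] + [Scrollable object] + [Scrollable]
  take object:  [object] + [object] + [object]
MRO: Container Canvas Panel Focusable Button Widget Scrollable object
Focusable sits at index 3.

3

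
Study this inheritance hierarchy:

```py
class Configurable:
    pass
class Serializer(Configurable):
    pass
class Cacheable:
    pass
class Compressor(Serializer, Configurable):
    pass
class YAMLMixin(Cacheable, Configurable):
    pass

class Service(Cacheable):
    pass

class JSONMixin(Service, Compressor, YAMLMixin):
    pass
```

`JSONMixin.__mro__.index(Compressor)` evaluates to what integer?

2

L[JSONMixin] = JSONMixin + merge(L[Service], L[Compressor], L[YAMLMixin], [Service Compressor YAMLMixin])
  take Service:  [Service Cacheable object] + [Compressor Serializer Configurable object] + [YAMLMixin Cacheable Configurable object] + [Service Compressor YAMLMixin]
  take Compressor:  [Cacheable object] + [Compressor Serializer Configurable object] + [YAMLMixin Cacheable Configurable object] + [Compressor YAMLMixin]
  take Serializer:  [Cacheable object] + [Serializer Configurable object] + [YAMLMixin Cacheable Configurable object] + [YAMLMixin]
  take YAMLMixin:  [Cacheable object] + [Configurable object] + [YAMLMixin Cacheable Configurable object] + [YAMLMixin]
  take Cacheable:  [Cacheable object] + [Configurable object] + [Cacheable Configurable object]
  take Configurable:  [object] + [Configurable object] + [Configurable object]
  take object:  [object] + [object] + [object]
MRO: JSONMixin Service Compressor Serializer YAMLMixin Cacheable Configurable object
Compressor sits at index 2.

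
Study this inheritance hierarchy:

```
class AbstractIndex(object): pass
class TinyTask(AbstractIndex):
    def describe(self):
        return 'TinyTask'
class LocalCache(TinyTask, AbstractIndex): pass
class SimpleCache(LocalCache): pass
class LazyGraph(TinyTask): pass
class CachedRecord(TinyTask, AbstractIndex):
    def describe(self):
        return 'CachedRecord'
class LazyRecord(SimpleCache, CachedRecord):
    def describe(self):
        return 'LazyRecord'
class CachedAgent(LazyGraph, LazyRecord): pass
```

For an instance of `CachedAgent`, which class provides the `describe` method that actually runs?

LazyRecord

L[CachedAgent] = CachedAgent + merge(L[LazyGraph], L[LazyRecord], [LazyGraph LazyRecord])
  take LazyGraph:  [LazyGraph TinyTask AbstractIndex object] + [LazyRecord SimpleCache LocalCache CachedRecord TinyTask AbstractIndex object] + [LazyGraph LazyRecord]
  take LazyRecord:  [TinyTask AbstractIndex object] + [LazyRecord SimpleCache LocalCache CachedRecord TinyTask AbstractIndex object] + [LazyRecord]
  take SimpleCache:  [TinyTask AbstractIndex object] + [SimpleCache LocalCache CachedRecord TinyTask AbstractIndex object]
  take LocalCache:  [TinyTask AbstractIndex object] + [LocalCache CachedRecord TinyTask AbstractIndex object]
  take CachedRecord:  [TinyTask AbstractIndex object] + [CachedRecord TinyTask AbstractIndex object]
  take TinyTask:  [TinyTask AbstractIndex object] + [TinyTask AbstractIndex object]
  take AbstractIndex:  [AbstractIndex object] + [AbstractIndex object]
  take object:  [object] + [object]
MRO: CachedAgent LazyGraph LazyRecord SimpleCache LocalCache CachedRecord TinyTask AbstractIndex object
describe is defined in: CachedRecord, LazyRecord, TinyTask. First along the MRO is LazyRecord.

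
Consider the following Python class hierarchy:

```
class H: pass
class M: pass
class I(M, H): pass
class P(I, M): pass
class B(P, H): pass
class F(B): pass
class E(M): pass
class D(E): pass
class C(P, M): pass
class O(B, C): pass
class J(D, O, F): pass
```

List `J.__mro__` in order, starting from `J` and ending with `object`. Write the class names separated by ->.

L[J] = J + merge(L[D], L[O], L[F], [D O F])
  take D:  [D E M object] + [O B C P I M H object] + [F B P I M H object] + [D O F]
  take E:  [E M object] + [O B C P I M H object] + [F B P I M H object] + [O F]
  take O:  [M object] + [O B C P I M H object] + [F B P I M H object] + [O F]
  take F:  [M object] + [B C P I M H object] + [F B P I M H object] + [F]
  take B:  [M object] + [B C P I M H object] + [B P I M H object]
  take C:  [M object] + [C P I M H object] + [P I M H object]
  take P:  [M object] + [P I M H object] + [P I M H object]
  take I:  [M object] + [I M H object] + [I M H object]
  take M:  [M object] + [M H object] + [M H object]
  take H:  [object] + [H object] + [H object]
  take object:  [object] + [object] + [object]

J -> D -> E -> O -> F -> B -> C -> P -> I -> M -> H -> object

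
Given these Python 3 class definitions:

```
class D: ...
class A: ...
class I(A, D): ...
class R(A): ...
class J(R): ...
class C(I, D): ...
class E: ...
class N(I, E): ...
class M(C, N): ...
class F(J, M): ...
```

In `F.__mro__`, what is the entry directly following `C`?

N

L[F] = F + merge(L[J], L[M], [J M])
  take J:  [J R A object] + [M C N I A D E object] + [J M]
  take R:  [R A object] + [M C N I A D E object] + [M]
  take M:  [A object] + [M C N I A D E object] + [M]
  take C:  [A object] + [C N I A D E object]
  take N:  [A object] + [N I A D E object]
  take I:  [A object] + [I A D E object]
  take A:  [A object] + [A D E object]
  take D:  [object] + [D E object]
  take E:  [object] + [E object]
  take object:  [object] + [object]
MRO: F J R M C N I A D E object
C is at position 4; next is N.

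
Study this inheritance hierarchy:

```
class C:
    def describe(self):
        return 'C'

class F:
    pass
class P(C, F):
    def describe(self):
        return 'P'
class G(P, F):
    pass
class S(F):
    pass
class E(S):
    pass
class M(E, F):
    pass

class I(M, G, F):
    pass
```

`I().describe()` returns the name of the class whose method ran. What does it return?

P

L[I] = I + merge(L[M], L[G], L[F], [M G F])
  take M:  [M E S F object] + [G P C F object] + [F object] + [M G F]
  take E:  [E S F object] + [G P C F object] + [F object] + [G F]
  take S:  [S F object] + [G P C F object] + [F object] + [G F]
  take G:  [F object] + [G P C F object] + [F object] + [G F]
  take P:  [F object] + [P C F object] + [F object] + [F]
  take C:  [F object] + [C F object] + [F object] + [F]
  take F:  [F object] + [F object] + [F object] + [F]
  take object:  [object] + [object] + [object]
MRO: I M E S G P C F object
describe is defined in: C, P. First along the MRO is P.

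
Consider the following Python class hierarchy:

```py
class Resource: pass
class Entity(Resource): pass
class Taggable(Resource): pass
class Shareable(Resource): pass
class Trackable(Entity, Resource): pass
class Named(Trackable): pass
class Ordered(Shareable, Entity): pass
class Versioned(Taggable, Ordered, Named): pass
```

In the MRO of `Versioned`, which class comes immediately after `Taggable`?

L[Versioned] = Versioned + merge(L[Taggable], L[Ordered], L[Named], [Taggable Ordered Named])
  take Taggable:  [Taggable Resource object] + [Ordered Shareable Entity Resource object] + [Named Trackable Entity Resource object] + [Taggable Ordered Named]
  take Ordered:  [Resource object] + [Ordered Shareable Entity Resource object] + [Named Trackable Entity Resource object] + [Ordered Named]
  take Shareable:  [Resource object] + [Shareable Entity Resource object] + [Named Trackable Entity Resource object] + [Named]
  take Named:  [Resource object] + [Entity Resource object] + [Named Trackable Entity Resource object] + [Named]
  take Trackable:  [Resource object] + [Entity Resource object] + [Trackable Entity Resource object]
  take Entity:  [Resource object] + [Entity Resource object] + [Entity Resource object]
  take Resource:  [Resource object] + [Resource object] + [Resource object]
  take object:  [object] + [object] + [object]
MRO: Versioned Taggable Ordered Shareable Named Trackable Entity Resource object
Taggable is at position 1; next is Ordered.

Ordered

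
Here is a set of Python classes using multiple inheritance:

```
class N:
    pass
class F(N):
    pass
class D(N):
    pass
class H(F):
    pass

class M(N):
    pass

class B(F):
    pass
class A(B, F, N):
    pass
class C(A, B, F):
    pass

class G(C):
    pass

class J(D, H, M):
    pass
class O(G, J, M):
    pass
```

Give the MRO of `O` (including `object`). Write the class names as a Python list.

[O, G, C, A, B, J, D, H, F, M, N, object]

L[O] = O + merge(L[G], L[J], L[M], [G J M])
  take G:  [G C A B F N object] + [J D H F M N object] + [M N object] + [G J M]
  take C:  [C A B F N object] + [J D H F M N object] + [M N object] + [J M]
  take A:  [A B F N object] + [J D H F M N object] + [M N object] + [J M]
  take B:  [B F N object] + [J D H F M N object] + [M N object] + [J M]
  take J:  [F N object] + [J D H F M N object] + [M N object] + [J M]
  take D:  [F N object] + [D H F M N object] + [M N object] + [M]
  take H:  [F N object] + [H F M N object] + [M N object] + [M]
  take F:  [F N object] + [F M N object] + [M N object] + [M]
  take M:  [N object] + [M N object] + [M N object] + [M]
  take N:  [N object] + [N object] + [N object]
  take object:  [object] + [object] + [object]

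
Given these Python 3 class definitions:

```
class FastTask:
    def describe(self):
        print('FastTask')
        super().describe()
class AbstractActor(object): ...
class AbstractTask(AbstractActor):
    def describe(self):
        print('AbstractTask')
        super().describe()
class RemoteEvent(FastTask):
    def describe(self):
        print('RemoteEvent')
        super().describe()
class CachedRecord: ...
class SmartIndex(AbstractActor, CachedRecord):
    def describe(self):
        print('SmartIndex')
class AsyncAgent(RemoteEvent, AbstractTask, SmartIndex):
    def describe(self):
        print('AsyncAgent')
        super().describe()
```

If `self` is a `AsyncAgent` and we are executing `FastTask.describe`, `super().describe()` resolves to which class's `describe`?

L[AsyncAgent] = AsyncAgent + merge(L[RemoteEvent], L[AbstractTask], L[SmartIndex], [RemoteEvent AbstractTask SmartIndex])
  take RemoteEvent:  [RemoteEvent FastTask object] + [AbstractTask AbstractActor object] + [SmartIndex AbstractActor CachedRecord object] + [RemoteEvent AbstractTask SmartIndex]
  take FastTask:  [FastTask object] + [AbstractTask AbstractActor object] + [SmartIndex AbstractActor CachedRecord object] + [AbstractTask SmartIndex]
  take AbstractTask:  [object] + [AbstractTask AbstractActor object] + [SmartIndex AbstractActor CachedRecord object] + [AbstractTask SmartIndex]
  take SmartIndex:  [object] + [AbstractActor object] + [SmartIndex AbstractActor CachedRecord object] + [SmartIndex]
  take AbstractActor:  [object] + [AbstractActor object] + [AbstractActor CachedRecord object]
  take CachedRecord:  [object] + [object] + [CachedRecord object]
  take object:  [object] + [object] + [object]
MRO: AsyncAgent RemoteEvent FastTask AbstractTask SmartIndex AbstractActor CachedRecord object
super() in FastTask.describe on a AsyncAgent instance goes to the class after FastTask in AsyncAgent's MRO: AbstractTask.

AbstractTask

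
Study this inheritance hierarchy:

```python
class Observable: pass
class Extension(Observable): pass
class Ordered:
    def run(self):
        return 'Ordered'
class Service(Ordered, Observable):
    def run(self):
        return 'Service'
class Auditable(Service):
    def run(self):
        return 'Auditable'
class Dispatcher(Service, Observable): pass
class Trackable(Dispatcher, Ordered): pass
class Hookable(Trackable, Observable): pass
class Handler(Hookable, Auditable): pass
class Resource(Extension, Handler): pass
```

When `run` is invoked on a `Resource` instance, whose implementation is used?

L[Resource] = Resource + merge(L[Extension], L[Handler], [Extension Handler])
  take Extension:  [Extension Observable object] + [Handler Hookable Trackable Dispatcher Auditable Service Ordered Observable object] + [Extension Handler]
  take Handler:  [Observable object] + [Handler Hookable Trackable Dispatcher Auditable Service Ordered Observable object] + [Handler]
  take Hookable:  [Observable object] + [Hookable Trackable Dispatcher Auditable Service Ordered Observable object]
  take Trackable:  [Observable object] + [Trackable Dispatcher Auditable Service Ordered Observable object]
  take Dispatcher:  [Observable object] + [Dispatcher Auditable Service Ordered Observable object]
  take Auditable:  [Observable object] + [Auditable Service Ordered Observable object]
  take Service:  [Observable object] + [Service Ordered Observable object]
  take Ordered:  [Observable object] + [Ordered Observable object]
  take Observable:  [Observable object] + [Observable object]
  take object:  [object] + [object]
MRO: Resource Extension Handler Hookable Trackable Dispatcher Auditable Service Ordered Observable object
run is defined in: Auditable, Ordered, Service. First along the MRO is Auditable.

Auditable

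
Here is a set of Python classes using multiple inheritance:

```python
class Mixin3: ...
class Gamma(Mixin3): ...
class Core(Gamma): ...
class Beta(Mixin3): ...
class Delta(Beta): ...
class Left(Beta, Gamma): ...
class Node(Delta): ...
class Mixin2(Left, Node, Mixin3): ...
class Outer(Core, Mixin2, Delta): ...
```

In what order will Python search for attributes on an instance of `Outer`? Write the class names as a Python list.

[Outer, Core, Mixin2, Left, Node, Delta, Beta, Gamma, Mixin3, object]

L[Outer] = Outer + merge(L[Core], L[Mixin2], L[Delta], [Core Mixin2 Delta])
  take Core:  [Core Gamma Mixin3 object] + [Mixin2 Left Node Delta Beta Gamma Mixin3 object] + [Delta Beta Mixin3 object] + [Core Mixin2 Delta]
  take Mixin2:  [Gamma Mixin3 object] + [Mixin2 Left Node Delta Beta Gamma Mixin3 object] + [Delta Beta Mixin3 object] + [Mixin2 Delta]
  take Left:  [Gamma Mixin3 object] + [Left Node Delta Beta Gamma Mixin3 object] + [Delta Beta Mixin3 object] + [Delta]
  take Node:  [Gamma Mixin3 object] + [Node Delta Beta Gamma Mixin3 object] + [Delta Beta Mixin3 object] + [Delta]
  take Delta:  [Gamma Mixin3 object] + [Delta Beta Gamma Mixin3 object] + [Delta Beta Mixin3 object] + [Delta]
  take Beta:  [Gamma Mixin3 object] + [Beta Gamma Mixin3 object] + [Beta Mixin3 object]
  take Gamma:  [Gamma Mixin3 object] + [Gamma Mixin3 object] + [Mixin3 object]
  take Mixin3:  [Mixin3 object] + [Mixin3 object] + [Mixin3 object]
  take object:  [object] + [object] + [object]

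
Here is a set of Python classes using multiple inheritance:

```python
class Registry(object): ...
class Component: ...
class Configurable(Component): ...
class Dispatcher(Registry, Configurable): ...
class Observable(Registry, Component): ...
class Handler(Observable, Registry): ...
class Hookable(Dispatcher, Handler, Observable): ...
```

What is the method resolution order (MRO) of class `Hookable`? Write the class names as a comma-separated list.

Hookable, Dispatcher, Handler, Observable, Registry, Configurable, Component, object

L[Hookable] = Hookable + merge(L[Dispatcher], L[Handler], L[Observable], [Dispatcher Handler Observable])
  take Dispatcher:  [Dispatcher Registry Configurable Component object] + [Handler Observable Registry Component object] + [Observable Registry Component object] + [Dispatcher Handler Observable]
  take Handler:  [Registry Configurable Component object] + [Handler Observable Registry Component object] + [Observable Registry Component object] + [Handler Observable]
  take Observable:  [Registry Configurable Component object] + [Observable Registry Component object] + [Observable Registry Component object] + [Observable]
  take Registry:  [Registry Configurable Component object] + [Registry Component object] + [Registry Component object]
  take Configurable:  [Configurable Component object] + [Component object] + [Component object]
  take Component:  [Component object] + [Component object] + [Component object]
  take object:  [object] + [object] + [object]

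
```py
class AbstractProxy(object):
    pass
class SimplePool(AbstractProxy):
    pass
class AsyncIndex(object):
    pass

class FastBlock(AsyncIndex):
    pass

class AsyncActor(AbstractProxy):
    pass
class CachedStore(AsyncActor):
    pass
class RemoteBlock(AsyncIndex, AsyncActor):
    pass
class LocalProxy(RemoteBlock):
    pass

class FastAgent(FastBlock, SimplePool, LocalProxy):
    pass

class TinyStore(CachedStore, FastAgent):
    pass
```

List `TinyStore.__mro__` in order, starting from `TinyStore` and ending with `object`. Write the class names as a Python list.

L[TinyStore] = TinyStore + merge(L[CachedStore], L[FastAgent], [CachedStore FastAgent])
  take CachedStore:  [CachedStore AsyncActor AbstractProxy object] + [FastAgent FastBlock SimplePool LocalProxy RemoteBlock AsyncIndex AsyncActor AbstractProxy object] + [CachedStore FastAgent]
  take FastAgent:  [AsyncActor AbstractProxy object] + [FastAgent FastBlock SimplePool LocalProxy RemoteBlock AsyncIndex AsyncActor AbstractProxy object] + [FastAgent]
  take FastBlock:  [AsyncActor AbstractProxy object] + [FastBlock SimplePool LocalProxy RemoteBlock AsyncIndex AsyncActor AbstractProxy object]
  take SimplePool:  [AsyncActor AbstractProxy object] + [SimplePool LocalProxy RemoteBlock AsyncIndex AsyncActor AbstractProxy object]
  take LocalProxy:  [AsyncActor AbstractProxy object] + [LocalProxy RemoteBlock AsyncIndex AsyncActor AbstractProxy object]
  take RemoteBlock:  [AsyncActor AbstractProxy object] + [RemoteBlock AsyncIndex AsyncActor AbstractProxy object]
  take AsyncIndex:  [AsyncActor AbstractProxy object] + [AsyncIndex AsyncActor AbstractProxy object]
  take AsyncActor:  [AsyncActor AbstractProxy object] + [AsyncActor AbstractProxy object]
  take AbstractProxy:  [AbstractProxy object] + [AbstractProxy object]
  take object:  [object] + [object]

[TinyStore, CachedStore, FastAgent, FastBlock, SimplePool, LocalProxy, RemoteBlock, AsyncIndex, AsyncActor, AbstractProxy, object]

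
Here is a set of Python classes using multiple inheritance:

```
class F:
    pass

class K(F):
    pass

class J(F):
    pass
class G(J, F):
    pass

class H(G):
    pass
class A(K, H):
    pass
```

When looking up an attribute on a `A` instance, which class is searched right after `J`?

F

L[A] = A + merge(L[K], L[H], [K H])
  take K:  [K F object] + [H G J F object] + [K H]
  take H:  [F object] + [H G J F object] + [H]
  take G:  [F object] + [G J F object]
  take J:  [F object] + [J F object]
  take F:  [F object] + [F object]
  take object:  [object] + [object]
MRO: A K H G J F object
J is at position 4; next is F.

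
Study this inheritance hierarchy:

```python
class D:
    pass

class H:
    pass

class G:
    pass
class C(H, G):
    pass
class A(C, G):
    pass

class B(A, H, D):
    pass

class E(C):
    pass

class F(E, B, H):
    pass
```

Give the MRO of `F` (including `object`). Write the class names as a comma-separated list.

L[F] = F + merge(L[E], L[B], L[H], [E B H])
  take E:  [E C H G object] + [B A C H G D object] + [H object] + [E B H]
  take B:  [C H G object] + [B A C H G D object] + [H object] + [B H]
  take A:  [C H G object] + [A C H G D object] + [H object] + [H]
  take C:  [C H G object] + [C H G D object] + [H object] + [H]
  take H:  [H G object] + [H G D object] + [H object] + [H]
  take G:  [G object] + [G D object] + [object]
  take D:  [object] + [D object] + [object]
  take object:  [object] + [object] + [object]

F, E, B, A, C, H, G, D, object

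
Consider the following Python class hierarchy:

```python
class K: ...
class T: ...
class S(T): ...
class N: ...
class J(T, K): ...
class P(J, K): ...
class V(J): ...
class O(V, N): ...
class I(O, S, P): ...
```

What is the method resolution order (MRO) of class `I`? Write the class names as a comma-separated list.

I, O, V, S, P, J, T, K, N, object

L[I] = I + merge(L[O], L[S], L[P], [O S P])
  take O:  [O V J T K N object] + [S T object] + [P J T K object] + [O S P]
  take V:  [V J T K N object] + [S T object] + [P J T K object] + [S P]
  take S:  [J T K N object] + [S T object] + [P J T K object] + [S P]
  take P:  [J T K N object] + [T object] + [P J T K object] + [P]
  take J:  [J T K N object] + [T object] + [J T K object]
  take T:  [T K N object] + [T object] + [T K object]
  take K:  [K N object] + [object] + [K object]
  take N:  [N object] + [object] + [object]
  take object:  [object] + [object] + [object]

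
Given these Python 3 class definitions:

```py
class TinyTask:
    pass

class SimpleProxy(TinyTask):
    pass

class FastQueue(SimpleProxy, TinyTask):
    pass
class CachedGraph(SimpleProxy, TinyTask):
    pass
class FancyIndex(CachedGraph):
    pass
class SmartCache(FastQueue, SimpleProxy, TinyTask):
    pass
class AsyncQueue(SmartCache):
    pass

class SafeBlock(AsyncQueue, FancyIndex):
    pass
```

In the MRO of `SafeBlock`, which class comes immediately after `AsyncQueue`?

L[SafeBlock] = SafeBlock + merge(L[AsyncQueue], L[FancyIndex], [AsyncQueue FancyIndex])
  take AsyncQueue:  [AsyncQueue SmartCache FastQueue SimpleProxy TinyTask object] + [FancyIndex CachedGraph SimpleProxy TinyTask object] + [AsyncQueue FancyIndex]
  take SmartCache:  [SmartCache FastQueue SimpleProxy TinyTask object] + [FancyIndex CachedGraph SimpleProxy TinyTask object] + [FancyIndex]
  take FastQueue:  [FastQueue SimpleProxy TinyTask object] + [FancyIndex CachedGraph SimpleProxy TinyTask object] + [FancyIndex]
  take FancyIndex:  [SimpleProxy TinyTask object] + [FancyIndex CachedGraph SimpleProxy TinyTask object] + [FancyIndex]
  take CachedGraph:  [SimpleProxy TinyTask object] + [CachedGraph SimpleProxy TinyTask object]
  take SimpleProxy:  [SimpleProxy TinyTask object] + [SimpleProxy TinyTask object]
  take TinyTask:  [TinyTask object] + [TinyTask object]
  take object:  [object] + [object]
MRO: SafeBlock AsyncQueue SmartCache FastQueue FancyIndex CachedGraph SimpleProxy TinyTask object
AsyncQueue is at position 1; next is SmartCache.

SmartCache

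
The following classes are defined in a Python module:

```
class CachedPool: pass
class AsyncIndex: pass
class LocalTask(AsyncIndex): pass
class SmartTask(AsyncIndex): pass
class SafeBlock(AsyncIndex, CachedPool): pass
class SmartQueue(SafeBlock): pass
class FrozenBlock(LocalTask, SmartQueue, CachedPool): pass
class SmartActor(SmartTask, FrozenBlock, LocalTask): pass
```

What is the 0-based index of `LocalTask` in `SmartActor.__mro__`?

L[SmartActor] = SmartActor + merge(L[SmartTask], L[FrozenBlock], L[LocalTask], [SmartTask FrozenBlock LocalTask])
  take SmartTask:  [SmartTask AsyncIndex object] + [FrozenBlock LocalTask SmartQueue SafeBlock AsyncIndex CachedPool object] + [LocalTask AsyncIndex object] + [SmartTask FrozenBlock LocalTask]
  take FrozenBlock:  [AsyncIndex object] + [FrozenBlock LocalTask SmartQueue SafeBlock AsyncIndex CachedPool object] + [LocalTask AsyncIndex object] + [FrozenBlock LocalTask]
  take LocalTask:  [AsyncIndex object] + [LocalTask SmartQueue SafeBlock AsyncIndex CachedPool object] + [LocalTask AsyncIndex object] + [LocalTask]
  take SmartQueue:  [AsyncIndex object] + [SmartQueue SafeBlock AsyncIndex CachedPool object] + [AsyncIndex object]
  take SafeBlock:  [AsyncIndex object] + [SafeBlock AsyncIndex CachedPool object] + [AsyncIndex object]
  take AsyncIndex:  [AsyncIndex object] + [AsyncIndex CachedPool object] + [AsyncIndex object]
  take CachedPool:  [object] + [CachedPool object] + [object]
  take object:  [object] + [object] + [object]
MRO: SmartActor SmartTask FrozenBlock LocalTask SmartQueue SafeBlock AsyncIndex CachedPool object
LocalTask sits at index 3.

3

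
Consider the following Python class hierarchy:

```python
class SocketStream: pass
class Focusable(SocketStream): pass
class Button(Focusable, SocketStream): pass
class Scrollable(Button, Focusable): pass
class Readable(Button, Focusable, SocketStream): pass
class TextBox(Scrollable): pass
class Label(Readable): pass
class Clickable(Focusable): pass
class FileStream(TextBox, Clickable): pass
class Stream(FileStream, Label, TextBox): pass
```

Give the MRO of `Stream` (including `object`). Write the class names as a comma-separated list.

L[Stream] = Stream + merge(L[FileStream], L[Label], L[TextBox], [FileStream Label TextBox])
  take FileStream:  [FileStream TextBox Scrollable Button Clickable Focusable SocketStream object] + [Label Readable Button Focusable SocketStream object] + [TextBox Scrollable Button Focusable SocketStream object] + [FileStream Label TextBox]
  take Label:  [TextBox Scrollable Button Clickable Focusable SocketStream object] + [Label Readable Button Focusable SocketStream object] + [TextBox Scrollable Button Focusable SocketStream object] + [Label TextBox]
  take TextBox:  [TextBox Scrollable Button Clickable Focusable SocketStream object] + [Readable Button Focusable SocketStream object] + [TextBox Scrollable Button Focusable SocketStream object] + [TextBox]
  take Scrollable:  [Scrollable Button Clickable Focusable SocketStream object] + [Readable Button Focusable SocketStream object] + [Scrollable Button Focusable SocketStream object]
  take Readable:  [Button Clickable Focusable SocketStream object] + [Readable Button Focusable SocketStream object] + [Button Focusable SocketStream object]
  take Button:  [Button Clickable Focusable SocketStream object] + [Button Focusable SocketStream object] + [Button Focusable SocketStream object]
  take Clickable:  [Clickable Focusable SocketStream object] + [Focusable SocketStream object] + [Focusable SocketStream object]
  take Focusable:  [Focusable SocketStream object] + [Focusable SocketStream object] + [Focusable SocketStream object]
  take SocketStream:  [SocketStream object] + [SocketStream object] + [SocketStream object]
  take object:  [object] + [object] + [object]

Stream, FileStream, Label, TextBox, Scrollable, Readable, Button, Clickable, Focusable, SocketStream, object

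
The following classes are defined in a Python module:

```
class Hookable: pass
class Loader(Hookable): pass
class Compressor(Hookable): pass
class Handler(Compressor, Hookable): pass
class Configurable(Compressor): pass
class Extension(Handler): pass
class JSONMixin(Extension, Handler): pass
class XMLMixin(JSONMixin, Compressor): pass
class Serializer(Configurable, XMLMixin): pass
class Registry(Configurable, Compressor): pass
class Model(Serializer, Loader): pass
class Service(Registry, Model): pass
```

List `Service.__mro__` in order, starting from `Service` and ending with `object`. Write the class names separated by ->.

L[Service] = Service + merge(L[Registry], L[Model], [Registry Model])
  take Registry:  [Registry Configurable Compressor Hookable object] + [Model Serializer Configurable XMLMixin JSONMixin Extension Handler Compressor Loader Hookable object] + [Registry Model]
  take Model:  [Configurable Compressor Hookable object] + [Model Serializer Configurable XMLMixin JSONMixin Extension Handler Compressor Loader Hookable object] + [Model]
  take Serializer:  [Configurable Compressor Hookable object] + [Serializer Configurable XMLMixin JSONMixin Extension Handler Compressor Loader Hookable object]
  take Configurable:  [Configurable Compressor Hookable object] + [Configurable XMLMixin JSONMixin Extension Handler Compressor Loader Hookable object]
  take XMLMixin:  [Compressor Hookable object] + [XMLMixin JSONMixin Extension Handler Compressor Loader Hookable object]
  take JSONMixin:  [Compressor Hookable object] + [JSONMixin Extension Handler Compressor Loader Hookable object]
  take Extension:  [Compressor Hookable object] + [Extension Handler Compressor Loader Hookable object]
  take Handler:  [Compressor Hookable object] + [Handler Compressor Loader Hookable object]
  take Compressor:  [Compressor Hookable object] + [Compressor Loader Hookable object]
  take Loader:  [Hookable object] + [Loader Hookable object]
  take Hookable:  [Hookable object] + [Hookable object]
  take object:  [object] + [object]

Service -> Registry -> Model -> Serializer -> Configurable -> XMLMixin -> JSONMixin -> Extension -> Handler -> Compressor -> Loader -> Hookable -> object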